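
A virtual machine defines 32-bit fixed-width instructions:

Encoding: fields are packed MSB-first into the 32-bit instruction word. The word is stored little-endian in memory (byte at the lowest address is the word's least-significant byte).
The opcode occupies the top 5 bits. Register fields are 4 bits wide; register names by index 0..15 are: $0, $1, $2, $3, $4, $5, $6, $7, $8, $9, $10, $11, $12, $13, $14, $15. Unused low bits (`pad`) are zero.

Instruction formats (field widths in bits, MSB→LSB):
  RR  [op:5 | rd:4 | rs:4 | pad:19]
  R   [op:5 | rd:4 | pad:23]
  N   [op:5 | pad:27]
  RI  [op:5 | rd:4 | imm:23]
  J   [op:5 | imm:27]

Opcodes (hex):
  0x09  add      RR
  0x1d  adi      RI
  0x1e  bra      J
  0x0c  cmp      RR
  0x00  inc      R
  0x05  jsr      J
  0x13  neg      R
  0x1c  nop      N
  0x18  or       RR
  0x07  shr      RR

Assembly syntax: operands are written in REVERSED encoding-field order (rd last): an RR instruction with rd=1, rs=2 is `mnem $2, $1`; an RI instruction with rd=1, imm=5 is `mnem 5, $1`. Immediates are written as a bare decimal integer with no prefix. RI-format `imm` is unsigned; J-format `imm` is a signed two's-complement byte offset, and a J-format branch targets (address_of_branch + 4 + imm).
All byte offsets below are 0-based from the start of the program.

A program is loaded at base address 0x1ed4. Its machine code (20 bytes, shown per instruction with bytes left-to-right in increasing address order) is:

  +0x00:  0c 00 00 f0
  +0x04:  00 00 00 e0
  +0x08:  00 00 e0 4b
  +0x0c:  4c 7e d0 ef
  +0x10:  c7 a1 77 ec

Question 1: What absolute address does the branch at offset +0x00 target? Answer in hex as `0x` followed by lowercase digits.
0x1ee4

off 0x00: read 0c 00 00 f0 as little → 0xf000000c
  top 5b → 0x1e → bra [J]
  [26:0] imm=12 = 12
  target = base 0x1ed4 + off 0x00 + 4 + imm 12 = 0x1ee4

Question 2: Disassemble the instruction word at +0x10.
off 0x10: read c7 a1 77 ec as little → 0xec77a1c7
  top 5b → 0x1d → adi [RI]
  rd@[26:23]=0x8 ⇒ $8
  imm@[22:0]=0x77a1c7 ⇒ 7840199

adi 7840199, $8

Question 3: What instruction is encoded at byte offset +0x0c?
adi 5275212, $15

[0c] 4c 7e d0 ef → 0xefd07e4c
  op=0xefd07e4c>>27=0x1d ⇒ adi (RI)
  [26:23] rd=15 = $15
  [22:0] imm=5275212 = 5275212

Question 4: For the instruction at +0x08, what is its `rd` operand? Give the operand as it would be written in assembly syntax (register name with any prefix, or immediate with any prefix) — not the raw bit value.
$7

+0x08: 00 00 e0 4b ⇒ word 0x4be00000 (little)
  op=0x4be00000>>27=0x9 ⇒ add (RR)
  [26:23] rd=7 = $7
  [22:19] rs=12 = $12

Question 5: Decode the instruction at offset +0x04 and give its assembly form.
nop

+0x04: 00 00 00 e0 ⇒ word 0xe0000000 (little)
  op=0xe0000000>>27=0x1c ⇒ nop (N)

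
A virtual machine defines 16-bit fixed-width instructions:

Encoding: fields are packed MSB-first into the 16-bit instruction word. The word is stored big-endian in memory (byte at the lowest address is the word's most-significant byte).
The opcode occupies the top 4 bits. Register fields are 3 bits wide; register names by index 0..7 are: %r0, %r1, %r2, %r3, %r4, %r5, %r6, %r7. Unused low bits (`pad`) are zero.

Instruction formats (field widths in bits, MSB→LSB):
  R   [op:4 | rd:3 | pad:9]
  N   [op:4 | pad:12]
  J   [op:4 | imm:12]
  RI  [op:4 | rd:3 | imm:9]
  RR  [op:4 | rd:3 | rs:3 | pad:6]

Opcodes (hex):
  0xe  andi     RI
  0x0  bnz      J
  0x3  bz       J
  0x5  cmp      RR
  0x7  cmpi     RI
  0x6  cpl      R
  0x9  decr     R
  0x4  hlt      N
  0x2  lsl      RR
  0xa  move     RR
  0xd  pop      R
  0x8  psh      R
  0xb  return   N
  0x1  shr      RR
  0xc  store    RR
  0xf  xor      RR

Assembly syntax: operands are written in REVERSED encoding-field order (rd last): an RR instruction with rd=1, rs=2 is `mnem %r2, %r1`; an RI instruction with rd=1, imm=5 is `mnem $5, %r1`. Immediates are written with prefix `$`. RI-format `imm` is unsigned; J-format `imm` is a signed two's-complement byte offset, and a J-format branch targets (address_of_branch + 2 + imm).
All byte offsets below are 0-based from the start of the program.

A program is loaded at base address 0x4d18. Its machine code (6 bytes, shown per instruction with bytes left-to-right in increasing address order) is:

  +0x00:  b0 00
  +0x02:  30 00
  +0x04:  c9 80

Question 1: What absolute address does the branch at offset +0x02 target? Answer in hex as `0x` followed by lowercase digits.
0x4d1c

+0x02: 30 00 ⇒ word 0x3000 (big)
  op=0x3000>>12=0x3 ⇒ bz (J)
  imm@[11:0]=0x0 ⇒ $0
  target = base 0x4d18 + off 0x02 + 2 + imm 0 = 0x4d1c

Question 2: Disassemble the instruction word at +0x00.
return

@+00  big-endian(b0 00) = 0xb000
  opcode bits[15:12]=0xb: return/N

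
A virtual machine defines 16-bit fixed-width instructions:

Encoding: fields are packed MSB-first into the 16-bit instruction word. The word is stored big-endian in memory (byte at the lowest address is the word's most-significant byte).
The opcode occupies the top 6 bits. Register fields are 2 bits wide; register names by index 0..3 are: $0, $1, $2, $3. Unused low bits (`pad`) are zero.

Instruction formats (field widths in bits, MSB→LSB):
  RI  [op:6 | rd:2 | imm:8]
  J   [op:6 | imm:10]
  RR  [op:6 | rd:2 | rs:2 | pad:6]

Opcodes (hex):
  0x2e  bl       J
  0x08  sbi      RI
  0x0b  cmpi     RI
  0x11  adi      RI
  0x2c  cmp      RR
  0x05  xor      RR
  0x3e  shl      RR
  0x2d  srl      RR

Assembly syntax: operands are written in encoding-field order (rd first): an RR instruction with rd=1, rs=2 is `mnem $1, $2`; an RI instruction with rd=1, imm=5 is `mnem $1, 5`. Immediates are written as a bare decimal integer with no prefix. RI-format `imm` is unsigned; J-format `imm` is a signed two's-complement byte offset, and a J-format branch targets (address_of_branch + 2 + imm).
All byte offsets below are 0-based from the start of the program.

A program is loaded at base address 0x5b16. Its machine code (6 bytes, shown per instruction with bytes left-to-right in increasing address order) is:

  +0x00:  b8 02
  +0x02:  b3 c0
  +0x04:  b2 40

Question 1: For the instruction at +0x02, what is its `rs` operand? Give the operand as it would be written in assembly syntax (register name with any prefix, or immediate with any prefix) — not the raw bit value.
$3

off 0x02: read b3 c0 as big → 0xb3c0
  opcode bits[15:10]=0x2c: cmp/RR
  rd@[9:8]=0x3 ⇒ $3
  rs@[7:6]=0x3 ⇒ $3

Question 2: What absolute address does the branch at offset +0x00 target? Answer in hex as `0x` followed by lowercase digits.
[00] b8 02 → 0xb802
  op=0xb802>>10=0x2e ⇒ bl (J)
  [9:0] imm=2 = 2
  target = base 0x5b16 + off 0x00 + 2 + imm 2 = 0x5b1a

0x5b1a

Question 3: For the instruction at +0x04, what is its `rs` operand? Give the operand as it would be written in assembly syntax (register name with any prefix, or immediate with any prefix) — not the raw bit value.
$1

[04] b2 40 → 0xb240
  opcode bits[15:10]=0x2c: cmp/RR
  rd@[9:8]=0x2 ⇒ $2
  rs@[7:6]=0x1 ⇒ $1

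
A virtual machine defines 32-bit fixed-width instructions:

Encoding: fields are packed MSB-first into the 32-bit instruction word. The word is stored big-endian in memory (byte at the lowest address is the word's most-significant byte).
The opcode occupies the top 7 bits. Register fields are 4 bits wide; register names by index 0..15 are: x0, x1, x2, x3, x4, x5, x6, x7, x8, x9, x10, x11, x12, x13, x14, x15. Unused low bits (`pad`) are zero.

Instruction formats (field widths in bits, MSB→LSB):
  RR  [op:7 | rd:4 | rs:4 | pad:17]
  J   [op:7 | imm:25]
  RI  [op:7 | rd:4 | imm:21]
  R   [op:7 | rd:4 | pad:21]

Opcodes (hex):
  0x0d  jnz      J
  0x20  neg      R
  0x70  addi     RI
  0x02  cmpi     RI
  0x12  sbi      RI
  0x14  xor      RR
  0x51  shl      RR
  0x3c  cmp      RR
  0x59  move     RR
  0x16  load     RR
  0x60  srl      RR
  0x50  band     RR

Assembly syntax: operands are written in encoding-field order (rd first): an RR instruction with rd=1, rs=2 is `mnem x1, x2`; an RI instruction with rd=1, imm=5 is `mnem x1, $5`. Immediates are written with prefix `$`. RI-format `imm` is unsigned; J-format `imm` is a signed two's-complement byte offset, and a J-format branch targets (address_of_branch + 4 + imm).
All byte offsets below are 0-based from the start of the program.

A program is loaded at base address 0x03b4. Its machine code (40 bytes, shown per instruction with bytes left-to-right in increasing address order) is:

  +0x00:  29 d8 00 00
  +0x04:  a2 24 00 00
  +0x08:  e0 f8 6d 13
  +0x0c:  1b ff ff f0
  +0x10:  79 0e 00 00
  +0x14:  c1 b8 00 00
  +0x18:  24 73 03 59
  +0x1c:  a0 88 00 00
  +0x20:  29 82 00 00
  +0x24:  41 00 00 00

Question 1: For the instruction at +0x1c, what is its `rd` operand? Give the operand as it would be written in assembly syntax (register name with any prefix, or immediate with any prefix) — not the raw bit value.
[1c] a0 88 00 00 → 0xa0880000
  top 7b → 0x50 → band [RR]
  rd@[24:21]=0x4 ⇒ x4
  rs@[20:17]=0x4 ⇒ x4

x4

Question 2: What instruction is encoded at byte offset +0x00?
off 0x00: read 29 d8 00 00 as big → 0x29d80000
  top 7b → 0x14 → xor [RR]
  [24:21] rd=14 = x14
  [20:17] rs=12 = x12

xor x14, x12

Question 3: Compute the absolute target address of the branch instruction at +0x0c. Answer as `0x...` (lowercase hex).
off 0x0c: read 1b ff ff f0 as big → 0x1bfffff0
  op=0x1bfffff0>>25=0xd ⇒ jnz (J)
  [24:0] imm=33554416 (s25→-16) = $-16
  target = base 0x03b4 + off 0x0c + 4 + imm -16 = 0x03b4

0x03b4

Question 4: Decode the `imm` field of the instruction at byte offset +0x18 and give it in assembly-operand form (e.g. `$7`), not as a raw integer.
off 0x18: read 24 73 03 59 as big → 0x24730359
  opcode bits[31:25]=0x12: sbi/RI
  rd@[24:21]=0x3 ⇒ x3
  imm@[20:0]=0x130359 ⇒ $1246041

$1246041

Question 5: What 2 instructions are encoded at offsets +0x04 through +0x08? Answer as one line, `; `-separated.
shl x1, x2; addi x7, $1600787

[04] a2 24 00 00 → 0xa2240000
  opcode bits[31:25]=0x51: shl/RR
  rd@[24:21]=0x1 ⇒ x1
  rs@[20:17]=0x2 ⇒ x2
[08] e0 f8 6d 13 → 0xe0f86d13
  opcode bits[31:25]=0x70: addi/RI
  rd@[24:21]=0x7 ⇒ x7
  imm@[20:0]=0x186d13 ⇒ $1600787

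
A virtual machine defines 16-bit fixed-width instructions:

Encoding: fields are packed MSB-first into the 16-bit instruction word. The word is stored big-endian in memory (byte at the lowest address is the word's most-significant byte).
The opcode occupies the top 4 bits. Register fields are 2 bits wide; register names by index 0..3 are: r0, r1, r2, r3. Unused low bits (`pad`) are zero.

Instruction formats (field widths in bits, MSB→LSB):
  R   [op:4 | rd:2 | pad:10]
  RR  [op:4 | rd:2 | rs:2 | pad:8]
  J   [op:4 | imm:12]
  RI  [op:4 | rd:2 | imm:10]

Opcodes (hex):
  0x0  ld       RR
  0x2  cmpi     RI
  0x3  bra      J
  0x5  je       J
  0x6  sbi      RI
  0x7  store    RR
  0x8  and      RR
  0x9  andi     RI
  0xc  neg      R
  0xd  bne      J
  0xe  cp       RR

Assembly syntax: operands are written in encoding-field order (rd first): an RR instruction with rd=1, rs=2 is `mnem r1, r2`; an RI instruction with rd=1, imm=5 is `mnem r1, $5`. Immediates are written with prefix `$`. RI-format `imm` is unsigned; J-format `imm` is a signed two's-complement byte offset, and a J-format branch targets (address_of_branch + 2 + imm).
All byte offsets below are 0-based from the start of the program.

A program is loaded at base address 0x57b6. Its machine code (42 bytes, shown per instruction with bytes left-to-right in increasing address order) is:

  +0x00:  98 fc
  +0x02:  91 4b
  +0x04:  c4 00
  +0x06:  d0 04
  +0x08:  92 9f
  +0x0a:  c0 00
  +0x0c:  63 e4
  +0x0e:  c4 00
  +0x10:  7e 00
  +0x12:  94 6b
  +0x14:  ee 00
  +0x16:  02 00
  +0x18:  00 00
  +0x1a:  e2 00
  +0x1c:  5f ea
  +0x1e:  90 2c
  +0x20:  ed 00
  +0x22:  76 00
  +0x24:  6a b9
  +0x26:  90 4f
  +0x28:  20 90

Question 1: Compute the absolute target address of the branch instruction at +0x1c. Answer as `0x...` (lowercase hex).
@+1c  big-endian(5f ea) = 0x5fea
  op=0x5fea>>12=0x5 ⇒ je (J)
  imm: (w>>0)&0xfff=0xfea (s12→-22) → $-22
  target = base 0x57b6 + off 0x1c + 2 + imm -22 = 0x57be

0x57be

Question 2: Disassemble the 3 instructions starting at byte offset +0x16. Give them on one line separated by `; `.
@+16  big-endian(02 00) = 0x0200
  op=0x0200>>12=0x0 ⇒ ld (RR)
  rd: (w>>10)&0x3=0x0 → r0
  rs: (w>>8)&0x3=0x2 → r2
@+18  big-endian(00 00) = 0x0000
  op=0x0000>>12=0x0 ⇒ ld (RR)
  rd: (w>>10)&0x3=0x0 → r0
  rs: (w>>8)&0x3=0x0 → r0
@+1a  big-endian(e2 00) = 0xe200
  op=0xe200>>12=0xe ⇒ cp (RR)
  rd: (w>>10)&0x3=0x0 → r0
  rs: (w>>8)&0x3=0x2 → r2

ld r0, r2; ld r0, r0; cp r0, r2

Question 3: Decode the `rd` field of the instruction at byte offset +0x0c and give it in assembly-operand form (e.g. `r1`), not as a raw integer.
r0

off 0x0c: read 63 e4 as big → 0x63e4
  top 4b → 0x6 → sbi [RI]
  rd: (w>>10)&0x3=0x0 → r0
  imm: (w>>0)&0x3ff=0x3e4 → $996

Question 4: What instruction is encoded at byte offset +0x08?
+0x08: 92 9f ⇒ word 0x929f (big)
  op=0x929f>>12=0x9 ⇒ andi (RI)
  [11:10] rd=0 = r0
  [9:0] imm=671 = $671

andi r0, $671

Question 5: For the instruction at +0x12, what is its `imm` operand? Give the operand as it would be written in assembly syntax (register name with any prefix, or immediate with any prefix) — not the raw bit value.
off 0x12: read 94 6b as big → 0x946b
  op=0x946b>>12=0x9 ⇒ andi (RI)
  [11:10] rd=1 = r1
  [9:0] imm=107 = $107

$107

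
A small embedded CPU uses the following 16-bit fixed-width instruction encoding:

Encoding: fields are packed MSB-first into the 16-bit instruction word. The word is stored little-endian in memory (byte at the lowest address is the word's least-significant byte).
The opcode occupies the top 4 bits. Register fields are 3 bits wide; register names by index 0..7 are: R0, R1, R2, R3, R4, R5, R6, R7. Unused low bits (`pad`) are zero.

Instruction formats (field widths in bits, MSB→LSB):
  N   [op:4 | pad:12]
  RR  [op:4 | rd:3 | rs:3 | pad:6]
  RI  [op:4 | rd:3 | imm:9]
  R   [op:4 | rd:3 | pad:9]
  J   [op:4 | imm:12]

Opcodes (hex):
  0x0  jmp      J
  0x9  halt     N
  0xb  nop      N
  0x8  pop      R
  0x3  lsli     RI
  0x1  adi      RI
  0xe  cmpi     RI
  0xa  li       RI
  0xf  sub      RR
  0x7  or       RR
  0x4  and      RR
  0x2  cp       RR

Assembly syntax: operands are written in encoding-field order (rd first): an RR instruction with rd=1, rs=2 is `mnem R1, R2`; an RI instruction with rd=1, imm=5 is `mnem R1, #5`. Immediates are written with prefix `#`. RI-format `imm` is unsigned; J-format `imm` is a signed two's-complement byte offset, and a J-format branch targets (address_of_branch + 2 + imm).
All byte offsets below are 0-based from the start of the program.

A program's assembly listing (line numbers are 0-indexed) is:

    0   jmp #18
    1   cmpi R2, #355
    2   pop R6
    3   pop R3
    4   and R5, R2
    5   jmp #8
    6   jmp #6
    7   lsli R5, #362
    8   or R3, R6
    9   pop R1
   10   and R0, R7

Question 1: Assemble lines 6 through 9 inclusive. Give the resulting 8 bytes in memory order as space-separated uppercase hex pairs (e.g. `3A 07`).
06 00 6A 3B 80 77 00 82

L6: jmp op=0x0:4|imm=6:12 ⇒ 0x0006 ⇒ little 06 00
L7: lsli op=0x3:4|rd=5:3|imm=362:9 ⇒ 0x3b6a ⇒ little 6a 3b
L8: or op=0x7:4|rd=3:3|rs=6:3|pad=0:6 ⇒ 0x7780 ⇒ little 80 77
L9: pop op=0x8:4|rd=1:3|pad=0:9 ⇒ 0x8200 ⇒ little 00 82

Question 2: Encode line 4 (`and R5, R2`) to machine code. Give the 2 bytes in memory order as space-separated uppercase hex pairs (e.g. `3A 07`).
80 4A

4. and fields op=0x4:4|rd=5:3|rs=2:3|pad=0:6 → word 4a80h → 80 4a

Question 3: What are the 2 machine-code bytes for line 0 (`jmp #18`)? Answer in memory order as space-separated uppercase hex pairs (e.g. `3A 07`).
12 00

0. jmp fields op=0x0:4|imm=18:12 → word 0012h → 12 00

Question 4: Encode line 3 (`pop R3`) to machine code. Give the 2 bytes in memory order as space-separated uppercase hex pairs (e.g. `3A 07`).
00 86

L3: pop op=0x8:4|rd=3:3|pad=0:9 ⇒ 0x8600 ⇒ little 00 86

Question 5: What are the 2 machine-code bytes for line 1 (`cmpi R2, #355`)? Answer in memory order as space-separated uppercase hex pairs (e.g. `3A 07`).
L1: cmpi op=0xe:4|rd=2:3|imm=355:9 ⇒ 0xe563 ⇒ little 63 e5

63 E5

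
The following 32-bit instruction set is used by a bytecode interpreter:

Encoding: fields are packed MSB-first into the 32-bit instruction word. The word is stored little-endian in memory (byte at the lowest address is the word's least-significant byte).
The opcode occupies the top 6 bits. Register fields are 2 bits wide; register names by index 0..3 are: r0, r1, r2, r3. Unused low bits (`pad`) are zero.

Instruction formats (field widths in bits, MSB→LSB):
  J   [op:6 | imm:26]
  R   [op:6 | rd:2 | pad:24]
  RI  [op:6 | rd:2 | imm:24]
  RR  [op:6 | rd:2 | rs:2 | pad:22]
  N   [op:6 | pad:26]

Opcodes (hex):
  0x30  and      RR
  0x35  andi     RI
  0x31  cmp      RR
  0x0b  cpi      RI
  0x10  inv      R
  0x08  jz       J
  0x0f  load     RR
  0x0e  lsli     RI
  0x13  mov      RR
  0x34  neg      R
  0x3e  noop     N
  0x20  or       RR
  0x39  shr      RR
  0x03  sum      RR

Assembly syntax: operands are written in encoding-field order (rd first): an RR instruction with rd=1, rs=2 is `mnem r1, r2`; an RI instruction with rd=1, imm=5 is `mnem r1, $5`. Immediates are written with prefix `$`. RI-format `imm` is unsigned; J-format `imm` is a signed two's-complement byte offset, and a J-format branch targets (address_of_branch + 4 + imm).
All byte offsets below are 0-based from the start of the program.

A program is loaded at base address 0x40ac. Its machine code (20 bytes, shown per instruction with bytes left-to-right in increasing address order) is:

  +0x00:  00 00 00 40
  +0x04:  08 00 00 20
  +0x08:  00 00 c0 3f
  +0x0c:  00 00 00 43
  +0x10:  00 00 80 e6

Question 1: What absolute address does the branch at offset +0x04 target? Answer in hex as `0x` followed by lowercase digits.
+0x04: 08 00 00 20 ⇒ word 0x20000008 (little)
  opcode bits[31:26]=0x8: jz/J
  [25:0] imm=8 = $8
  target = base 0x40ac + off 0x04 + 4 + imm 8 = 0x40bc

0x40bc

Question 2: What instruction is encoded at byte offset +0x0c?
off 0x0c: read 00 00 00 43 as little → 0x43000000
  opcode bits[31:26]=0x10: inv/R
  rd@[25:24]=0x3 ⇒ r3

inv r3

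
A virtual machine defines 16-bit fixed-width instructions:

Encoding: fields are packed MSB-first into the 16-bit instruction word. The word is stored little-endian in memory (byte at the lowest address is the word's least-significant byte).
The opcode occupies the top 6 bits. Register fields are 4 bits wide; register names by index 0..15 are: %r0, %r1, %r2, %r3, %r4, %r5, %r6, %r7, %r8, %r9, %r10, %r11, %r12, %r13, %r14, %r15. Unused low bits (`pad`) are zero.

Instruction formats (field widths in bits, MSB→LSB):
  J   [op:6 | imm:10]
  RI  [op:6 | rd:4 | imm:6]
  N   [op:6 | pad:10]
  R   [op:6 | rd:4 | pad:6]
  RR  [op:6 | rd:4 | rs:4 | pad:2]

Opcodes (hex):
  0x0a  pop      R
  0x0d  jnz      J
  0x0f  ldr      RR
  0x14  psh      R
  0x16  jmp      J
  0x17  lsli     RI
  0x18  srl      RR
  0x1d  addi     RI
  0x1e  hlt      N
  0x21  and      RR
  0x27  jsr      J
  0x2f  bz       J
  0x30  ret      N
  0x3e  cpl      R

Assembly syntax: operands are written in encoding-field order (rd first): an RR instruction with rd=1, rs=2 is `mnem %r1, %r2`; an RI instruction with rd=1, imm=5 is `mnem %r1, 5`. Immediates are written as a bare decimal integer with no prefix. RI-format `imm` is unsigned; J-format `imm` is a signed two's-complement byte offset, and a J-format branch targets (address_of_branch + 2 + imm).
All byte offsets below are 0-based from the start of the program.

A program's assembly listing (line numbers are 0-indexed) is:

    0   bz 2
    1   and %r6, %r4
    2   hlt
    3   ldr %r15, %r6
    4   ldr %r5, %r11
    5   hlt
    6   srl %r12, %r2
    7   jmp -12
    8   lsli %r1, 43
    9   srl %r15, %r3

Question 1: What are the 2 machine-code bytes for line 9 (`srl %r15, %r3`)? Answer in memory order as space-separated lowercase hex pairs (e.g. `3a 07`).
cc 63

line 9 (srl): pack op=0x18:6|rd=15:4|rs=3:4|pad=0:2 = 0x63cc; little→ cc 63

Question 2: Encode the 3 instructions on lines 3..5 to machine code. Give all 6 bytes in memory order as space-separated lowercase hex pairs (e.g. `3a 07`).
L3: ldr op=0xf:6|rd=15:4|rs=6:4|pad=0:2 ⇒ 0x3fd8 ⇒ little d8 3f
L4: ldr op=0xf:6|rd=5:4|rs=11:4|pad=0:2 ⇒ 0x3d6c ⇒ little 6c 3d
L5: hlt op=0x1e:6|pad=0:10 ⇒ 0x7800 ⇒ little 00 78

d8 3f 6c 3d 00 78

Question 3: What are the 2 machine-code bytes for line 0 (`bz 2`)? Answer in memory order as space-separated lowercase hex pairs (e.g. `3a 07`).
02 bc

0. bz fields op=0x2f:6|imm=2:10 → word bc02h → 02 bc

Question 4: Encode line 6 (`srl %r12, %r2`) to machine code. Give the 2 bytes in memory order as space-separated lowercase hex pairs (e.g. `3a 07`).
L6: srl op=0x18:6|rd=12:4|rs=2:4|pad=0:2 ⇒ 0x6308 ⇒ little 08 63

08 63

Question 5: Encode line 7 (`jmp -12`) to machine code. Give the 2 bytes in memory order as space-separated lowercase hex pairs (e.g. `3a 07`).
f4 5b

7. jmp fields op=0x16:6|imm=-12:10 → word 5bf4h → f4 5b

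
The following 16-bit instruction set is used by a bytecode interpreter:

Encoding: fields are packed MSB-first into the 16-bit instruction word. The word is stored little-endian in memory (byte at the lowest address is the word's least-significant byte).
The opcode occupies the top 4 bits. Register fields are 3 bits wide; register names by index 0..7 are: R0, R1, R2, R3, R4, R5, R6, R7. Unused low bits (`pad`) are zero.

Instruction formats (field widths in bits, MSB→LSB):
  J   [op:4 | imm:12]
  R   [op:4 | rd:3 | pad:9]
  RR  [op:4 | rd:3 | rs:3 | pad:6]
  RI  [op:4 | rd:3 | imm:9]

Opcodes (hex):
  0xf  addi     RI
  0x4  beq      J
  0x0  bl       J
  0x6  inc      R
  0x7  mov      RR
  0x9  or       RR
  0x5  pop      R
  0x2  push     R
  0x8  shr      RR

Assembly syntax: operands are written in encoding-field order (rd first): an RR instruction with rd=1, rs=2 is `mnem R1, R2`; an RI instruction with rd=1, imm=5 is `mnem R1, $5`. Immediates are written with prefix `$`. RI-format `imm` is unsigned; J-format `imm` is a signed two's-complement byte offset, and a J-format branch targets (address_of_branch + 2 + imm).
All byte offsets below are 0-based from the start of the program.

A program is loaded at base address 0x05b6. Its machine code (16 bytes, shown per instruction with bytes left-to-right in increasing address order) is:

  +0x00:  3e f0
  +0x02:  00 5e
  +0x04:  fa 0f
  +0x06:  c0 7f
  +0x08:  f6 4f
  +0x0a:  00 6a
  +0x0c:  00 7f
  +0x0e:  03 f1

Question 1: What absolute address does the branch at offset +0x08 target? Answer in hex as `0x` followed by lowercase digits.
off 0x08: read f6 4f as little → 0x4ff6
  op=0x4ff6>>12=0x4 ⇒ beq (J)
  imm: (w>>0)&0xfff=0xff6 (s12→-10) → $-10
  target = base 0x05b6 + off 0x08 + 2 + imm -10 = 0x05b6

0x05b6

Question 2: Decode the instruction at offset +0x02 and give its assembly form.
pop R7

+0x02: 00 5e ⇒ word 0x5e00 (little)
  op=0x5e00>>12=0x5 ⇒ pop (R)
  rd: (w>>9)&0x7=0x7 → R7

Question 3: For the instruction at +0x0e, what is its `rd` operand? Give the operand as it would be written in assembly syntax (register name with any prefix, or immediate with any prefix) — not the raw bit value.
R0

@+0e  little-endian(03 f1) = 0xf103
  op=0xf103>>12=0xf ⇒ addi (RI)
  [11:9] rd=0 = R0
  [8:0] imm=259 = $259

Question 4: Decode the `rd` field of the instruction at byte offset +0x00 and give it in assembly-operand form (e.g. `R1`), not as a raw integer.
+0x00: 3e f0 ⇒ word 0xf03e (little)
  top 4b → 0xf → addi [RI]
  [11:9] rd=0 = R0
  [8:0] imm=62 = $62

R0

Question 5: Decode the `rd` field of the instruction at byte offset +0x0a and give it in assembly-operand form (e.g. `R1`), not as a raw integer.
@+0a  little-endian(00 6a) = 0x6a00
  opcode bits[15:12]=0x6: inc/R
  rd@[11:9]=0x5 ⇒ R5

R5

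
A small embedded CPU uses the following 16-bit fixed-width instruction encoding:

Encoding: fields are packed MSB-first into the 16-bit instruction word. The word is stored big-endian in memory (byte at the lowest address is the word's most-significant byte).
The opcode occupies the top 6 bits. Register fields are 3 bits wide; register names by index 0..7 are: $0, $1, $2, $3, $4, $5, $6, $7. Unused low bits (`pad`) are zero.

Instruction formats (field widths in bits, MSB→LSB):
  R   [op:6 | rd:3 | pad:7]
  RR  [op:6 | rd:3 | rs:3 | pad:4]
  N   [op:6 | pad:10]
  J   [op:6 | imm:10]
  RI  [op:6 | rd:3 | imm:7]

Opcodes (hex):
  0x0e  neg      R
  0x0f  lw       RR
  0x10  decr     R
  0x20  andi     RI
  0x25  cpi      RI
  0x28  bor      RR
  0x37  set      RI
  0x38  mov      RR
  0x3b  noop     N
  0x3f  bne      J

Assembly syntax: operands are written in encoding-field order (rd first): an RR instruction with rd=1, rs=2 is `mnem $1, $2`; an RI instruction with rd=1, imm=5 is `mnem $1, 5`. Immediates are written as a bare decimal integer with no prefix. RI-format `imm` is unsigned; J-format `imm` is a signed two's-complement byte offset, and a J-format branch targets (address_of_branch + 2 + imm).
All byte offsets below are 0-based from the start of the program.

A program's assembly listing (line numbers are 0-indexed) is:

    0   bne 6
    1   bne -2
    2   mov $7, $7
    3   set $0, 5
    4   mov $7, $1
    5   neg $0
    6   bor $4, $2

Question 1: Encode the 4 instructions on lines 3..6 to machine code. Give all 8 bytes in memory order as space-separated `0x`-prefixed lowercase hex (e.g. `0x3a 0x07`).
L3: set op=0x37:6|rd=0:3|imm=5:7 ⇒ 0xdc05 ⇒ big dc 05
L4: mov op=0x38:6|rd=7:3|rs=1:3|pad=0:4 ⇒ 0xe390 ⇒ big e3 90
L5: neg op=0xe:6|rd=0:3|pad=0:7 ⇒ 0x3800 ⇒ big 38 00
L6: bor op=0x28:6|rd=4:3|rs=2:3|pad=0:4 ⇒ 0xa220 ⇒ big a2 20

0xdc 0x05 0xe3 0x90 0x38 0x00 0xa2 0x20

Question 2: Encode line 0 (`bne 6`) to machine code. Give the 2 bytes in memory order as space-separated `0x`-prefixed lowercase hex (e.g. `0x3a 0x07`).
L0: bne op=0x3f:6|imm=6:10 ⇒ 0xfc06 ⇒ big fc 06

0xfc 0x06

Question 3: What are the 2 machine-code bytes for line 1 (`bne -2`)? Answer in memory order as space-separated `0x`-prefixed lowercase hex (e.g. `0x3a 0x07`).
0xff 0xfe

L1: bne op=0x3f:6|imm=-2:10 ⇒ 0xfffe ⇒ big ff fe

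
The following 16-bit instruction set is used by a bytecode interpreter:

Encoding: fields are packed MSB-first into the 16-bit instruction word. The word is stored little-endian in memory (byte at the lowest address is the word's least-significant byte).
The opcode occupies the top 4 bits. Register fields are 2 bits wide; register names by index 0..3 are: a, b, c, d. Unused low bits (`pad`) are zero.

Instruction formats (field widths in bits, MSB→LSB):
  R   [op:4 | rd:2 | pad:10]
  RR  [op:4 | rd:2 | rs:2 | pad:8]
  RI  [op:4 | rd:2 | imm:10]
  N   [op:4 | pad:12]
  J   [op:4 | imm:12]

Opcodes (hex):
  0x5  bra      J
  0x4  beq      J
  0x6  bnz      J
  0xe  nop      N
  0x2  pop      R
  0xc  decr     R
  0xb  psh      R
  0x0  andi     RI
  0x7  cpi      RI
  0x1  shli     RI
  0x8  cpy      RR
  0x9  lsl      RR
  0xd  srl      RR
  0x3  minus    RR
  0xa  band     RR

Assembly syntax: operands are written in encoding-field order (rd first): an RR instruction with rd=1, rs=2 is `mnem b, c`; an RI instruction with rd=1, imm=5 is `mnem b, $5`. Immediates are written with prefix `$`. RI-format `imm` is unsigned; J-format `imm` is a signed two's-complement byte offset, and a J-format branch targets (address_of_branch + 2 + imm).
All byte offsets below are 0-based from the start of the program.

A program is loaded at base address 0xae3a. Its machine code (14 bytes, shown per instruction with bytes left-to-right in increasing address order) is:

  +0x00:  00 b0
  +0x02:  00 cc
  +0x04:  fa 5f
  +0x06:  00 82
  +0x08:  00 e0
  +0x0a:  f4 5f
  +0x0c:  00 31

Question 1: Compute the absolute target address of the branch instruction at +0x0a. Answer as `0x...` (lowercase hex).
0xae3a

+0x0a: f4 5f ⇒ word 0x5ff4 (little)
  opcode bits[15:12]=0x5: bra/J
  [11:0] imm=4084 (s12→-12) = $-12
  target = base 0xae3a + off 0x0a + 2 + imm -12 = 0xae3a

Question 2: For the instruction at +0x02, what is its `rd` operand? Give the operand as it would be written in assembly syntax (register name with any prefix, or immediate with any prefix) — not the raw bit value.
[02] 00 cc → 0xcc00
  op=0xcc00>>12=0xc ⇒ decr (R)
  rd@[11:10]=0x3 ⇒ d

d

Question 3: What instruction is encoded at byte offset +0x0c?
off 0x0c: read 00 31 as little → 0x3100
  op=0x3100>>12=0x3 ⇒ minus (RR)
  rd@[11:10]=0x0 ⇒ a
  rs@[9:8]=0x1 ⇒ b

minus a, b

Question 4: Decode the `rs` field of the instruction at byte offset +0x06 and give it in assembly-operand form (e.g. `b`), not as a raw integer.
@+06  little-endian(00 82) = 0x8200
  top 4b → 0x8 → cpy [RR]
  rd@[11:10]=0x0 ⇒ a
  rs@[9:8]=0x2 ⇒ c

c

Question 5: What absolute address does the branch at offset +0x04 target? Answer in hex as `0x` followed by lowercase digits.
[04] fa 5f → 0x5ffa
  op=0x5ffa>>12=0x5 ⇒ bra (J)
  imm: (w>>0)&0xfff=0xffa (s12→-6) → $-6
  target = base 0xae3a + off 0x04 + 2 + imm -6 = 0xae3a

0xae3a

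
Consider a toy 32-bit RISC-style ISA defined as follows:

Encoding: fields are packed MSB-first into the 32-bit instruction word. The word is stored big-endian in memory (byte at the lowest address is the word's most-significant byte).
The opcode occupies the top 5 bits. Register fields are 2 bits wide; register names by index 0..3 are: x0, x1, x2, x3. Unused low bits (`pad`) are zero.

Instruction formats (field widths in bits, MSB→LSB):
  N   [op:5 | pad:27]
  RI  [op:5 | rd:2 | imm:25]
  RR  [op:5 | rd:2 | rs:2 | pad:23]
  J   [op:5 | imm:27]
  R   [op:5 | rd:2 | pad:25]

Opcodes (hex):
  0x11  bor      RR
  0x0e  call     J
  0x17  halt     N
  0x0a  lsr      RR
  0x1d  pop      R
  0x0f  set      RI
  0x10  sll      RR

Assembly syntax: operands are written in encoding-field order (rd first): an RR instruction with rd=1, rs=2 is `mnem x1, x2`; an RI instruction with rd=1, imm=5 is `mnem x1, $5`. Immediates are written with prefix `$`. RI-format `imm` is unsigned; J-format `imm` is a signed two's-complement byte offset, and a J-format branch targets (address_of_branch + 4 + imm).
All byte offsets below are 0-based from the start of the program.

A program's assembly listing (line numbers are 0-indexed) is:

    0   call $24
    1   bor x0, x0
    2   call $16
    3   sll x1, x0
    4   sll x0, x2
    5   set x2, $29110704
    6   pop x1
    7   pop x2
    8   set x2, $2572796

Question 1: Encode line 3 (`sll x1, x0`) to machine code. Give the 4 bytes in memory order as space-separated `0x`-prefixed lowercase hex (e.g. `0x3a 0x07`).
L3: sll op=0x10:5|rd=1:2|rs=0:2|pad=0:23 ⇒ 0x82000000 ⇒ big 82 00 00 00

0x82 0x00 0x00 0x00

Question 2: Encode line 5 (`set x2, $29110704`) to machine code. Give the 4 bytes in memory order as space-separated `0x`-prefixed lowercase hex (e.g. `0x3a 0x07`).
0x7d 0xbc 0x31 0xb0

L5: set op=0xf:5|rd=2:2|imm=29110704:25 ⇒ 0x7dbc31b0 ⇒ big 7d bc 31 b0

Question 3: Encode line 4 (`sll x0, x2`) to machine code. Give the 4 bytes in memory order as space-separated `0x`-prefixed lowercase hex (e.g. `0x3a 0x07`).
L4: sll op=0x10:5|rd=0:2|rs=2:2|pad=0:23 ⇒ 0x81000000 ⇒ big 81 00 00 00

0x81 0x00 0x00 0x00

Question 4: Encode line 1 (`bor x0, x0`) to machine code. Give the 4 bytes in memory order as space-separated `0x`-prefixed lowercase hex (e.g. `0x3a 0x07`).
line 1 (bor): pack op=0x11:5|rd=0:2|rs=0:2|pad=0:23 = 0x88000000; big→ 88 00 00 00

0x88 0x00 0x00 0x00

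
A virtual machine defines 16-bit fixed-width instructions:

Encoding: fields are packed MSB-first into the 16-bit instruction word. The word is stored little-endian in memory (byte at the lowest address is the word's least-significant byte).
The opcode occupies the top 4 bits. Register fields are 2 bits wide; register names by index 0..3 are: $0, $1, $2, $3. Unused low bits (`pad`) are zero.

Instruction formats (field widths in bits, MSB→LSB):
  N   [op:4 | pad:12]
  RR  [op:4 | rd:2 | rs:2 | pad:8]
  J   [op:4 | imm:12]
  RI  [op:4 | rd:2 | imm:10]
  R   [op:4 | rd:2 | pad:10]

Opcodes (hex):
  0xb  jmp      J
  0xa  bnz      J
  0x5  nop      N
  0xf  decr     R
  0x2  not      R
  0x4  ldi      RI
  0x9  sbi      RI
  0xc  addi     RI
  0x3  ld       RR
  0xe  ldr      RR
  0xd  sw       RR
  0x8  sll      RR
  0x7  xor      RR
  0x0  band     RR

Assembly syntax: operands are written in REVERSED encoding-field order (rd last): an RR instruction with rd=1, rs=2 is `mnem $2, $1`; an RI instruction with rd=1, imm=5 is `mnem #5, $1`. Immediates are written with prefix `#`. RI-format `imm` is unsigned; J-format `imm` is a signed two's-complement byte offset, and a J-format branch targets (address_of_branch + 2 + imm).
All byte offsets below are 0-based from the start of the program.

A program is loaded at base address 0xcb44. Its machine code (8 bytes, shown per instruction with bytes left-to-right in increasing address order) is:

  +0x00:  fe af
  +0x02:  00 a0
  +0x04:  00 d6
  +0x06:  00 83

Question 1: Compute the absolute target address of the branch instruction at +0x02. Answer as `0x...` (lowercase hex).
0xcb48

+0x02: 00 a0 ⇒ word 0xa000 (little)
  opcode bits[15:12]=0xa: bnz/J
  imm: (w>>0)&0xfff=0x0 → #0
  target = base 0xcb44 + off 0x02 + 2 + imm 0 = 0xcb48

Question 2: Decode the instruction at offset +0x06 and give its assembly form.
sll $3, $0

@+06  little-endian(00 83) = 0x8300
  op=0x8300>>12=0x8 ⇒ sll (RR)
  rd: (w>>10)&0x3=0x0 → $0
  rs: (w>>8)&0x3=0x3 → $3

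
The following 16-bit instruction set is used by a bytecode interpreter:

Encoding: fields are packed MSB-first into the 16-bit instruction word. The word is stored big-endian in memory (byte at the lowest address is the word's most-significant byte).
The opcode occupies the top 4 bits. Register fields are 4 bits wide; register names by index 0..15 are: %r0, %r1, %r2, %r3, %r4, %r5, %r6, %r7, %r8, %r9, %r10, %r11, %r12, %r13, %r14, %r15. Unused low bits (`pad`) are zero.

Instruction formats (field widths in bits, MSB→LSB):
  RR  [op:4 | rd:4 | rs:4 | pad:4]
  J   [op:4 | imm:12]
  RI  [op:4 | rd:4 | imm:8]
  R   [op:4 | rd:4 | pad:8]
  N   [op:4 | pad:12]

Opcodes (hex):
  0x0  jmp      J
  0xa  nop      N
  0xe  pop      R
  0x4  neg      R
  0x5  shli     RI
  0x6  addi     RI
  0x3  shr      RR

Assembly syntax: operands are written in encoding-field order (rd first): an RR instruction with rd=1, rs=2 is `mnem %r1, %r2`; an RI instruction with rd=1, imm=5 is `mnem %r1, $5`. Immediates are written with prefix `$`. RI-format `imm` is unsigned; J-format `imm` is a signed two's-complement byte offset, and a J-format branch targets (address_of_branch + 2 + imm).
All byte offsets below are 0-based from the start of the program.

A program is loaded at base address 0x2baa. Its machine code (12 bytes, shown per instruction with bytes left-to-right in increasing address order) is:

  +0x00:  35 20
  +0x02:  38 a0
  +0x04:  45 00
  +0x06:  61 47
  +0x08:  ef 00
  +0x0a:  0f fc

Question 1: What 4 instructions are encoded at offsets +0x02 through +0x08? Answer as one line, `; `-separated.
shr %r8, %r10; neg %r5; addi %r1, $71; pop %r15

[02] 38 a0 → 0x38a0
  op=0x38a0>>12=0x3 ⇒ shr (RR)
  [11:8] rd=8 = %r8
  [7:4] rs=10 = %r10
[04] 45 00 → 0x4500
  op=0x4500>>12=0x4 ⇒ neg (R)
  [11:8] rd=5 = %r5
[06] 61 47 → 0x6147
  op=0x6147>>12=0x6 ⇒ addi (RI)
  [11:8] rd=1 = %r1
  [7:0] imm=71 = $71
[08] ef 00 → 0xef00
  op=0xef00>>12=0xe ⇒ pop (R)
  [11:8] rd=15 = %r15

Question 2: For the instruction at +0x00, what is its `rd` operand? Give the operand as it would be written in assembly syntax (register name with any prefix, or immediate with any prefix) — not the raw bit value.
+0x00: 35 20 ⇒ word 0x3520 (big)
  op=0x3520>>12=0x3 ⇒ shr (RR)
  rd: (w>>8)&0xf=0x5 → %r5
  rs: (w>>4)&0xf=0x2 → %r2

%r5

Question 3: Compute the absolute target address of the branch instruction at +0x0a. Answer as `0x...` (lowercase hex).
@+0a  big-endian(0f fc) = 0x0ffc
  opcode bits[15:12]=0x0: jmp/J
  [11:0] imm=4092 (s12→-4) = $-4
  target = base 0x2baa + off 0x0a + 2 + imm -4 = 0x2bb2

0x2bb2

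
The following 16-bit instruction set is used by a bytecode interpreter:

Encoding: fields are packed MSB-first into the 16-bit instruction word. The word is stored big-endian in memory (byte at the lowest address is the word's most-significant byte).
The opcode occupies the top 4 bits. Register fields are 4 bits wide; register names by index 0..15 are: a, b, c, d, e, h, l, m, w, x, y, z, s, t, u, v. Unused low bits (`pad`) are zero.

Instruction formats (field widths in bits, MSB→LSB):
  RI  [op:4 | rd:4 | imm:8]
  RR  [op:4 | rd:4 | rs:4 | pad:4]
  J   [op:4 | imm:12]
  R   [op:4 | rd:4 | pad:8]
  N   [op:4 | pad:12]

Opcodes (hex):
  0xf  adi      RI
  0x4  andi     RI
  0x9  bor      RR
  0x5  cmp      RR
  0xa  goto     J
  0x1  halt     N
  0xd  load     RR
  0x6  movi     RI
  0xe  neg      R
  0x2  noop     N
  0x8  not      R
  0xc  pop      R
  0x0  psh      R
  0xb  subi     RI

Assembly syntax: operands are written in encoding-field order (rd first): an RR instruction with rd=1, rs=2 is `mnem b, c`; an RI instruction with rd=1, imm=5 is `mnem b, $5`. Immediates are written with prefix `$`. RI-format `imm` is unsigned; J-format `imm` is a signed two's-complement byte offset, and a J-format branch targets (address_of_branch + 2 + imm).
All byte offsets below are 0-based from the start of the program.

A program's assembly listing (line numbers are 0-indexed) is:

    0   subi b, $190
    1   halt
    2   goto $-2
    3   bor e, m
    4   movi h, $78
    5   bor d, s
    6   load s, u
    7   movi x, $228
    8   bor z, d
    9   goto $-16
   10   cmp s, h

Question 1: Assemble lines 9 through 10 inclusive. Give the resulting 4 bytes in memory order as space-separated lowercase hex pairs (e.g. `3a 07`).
line 9 (goto): pack op=0xa:4|imm=-16:12 = 0xaff0; big→ af f0
line 10 (cmp): pack op=0x5:4|rd=12:4|rs=5:4|pad=0:4 = 0x5c50; big→ 5c 50

af f0 5c 50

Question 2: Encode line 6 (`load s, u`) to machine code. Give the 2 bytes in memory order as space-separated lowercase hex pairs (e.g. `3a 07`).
dc e0

6. load fields op=0xd:4|rd=12:4|rs=14:4|pad=0:4 → word dce0h → dc e0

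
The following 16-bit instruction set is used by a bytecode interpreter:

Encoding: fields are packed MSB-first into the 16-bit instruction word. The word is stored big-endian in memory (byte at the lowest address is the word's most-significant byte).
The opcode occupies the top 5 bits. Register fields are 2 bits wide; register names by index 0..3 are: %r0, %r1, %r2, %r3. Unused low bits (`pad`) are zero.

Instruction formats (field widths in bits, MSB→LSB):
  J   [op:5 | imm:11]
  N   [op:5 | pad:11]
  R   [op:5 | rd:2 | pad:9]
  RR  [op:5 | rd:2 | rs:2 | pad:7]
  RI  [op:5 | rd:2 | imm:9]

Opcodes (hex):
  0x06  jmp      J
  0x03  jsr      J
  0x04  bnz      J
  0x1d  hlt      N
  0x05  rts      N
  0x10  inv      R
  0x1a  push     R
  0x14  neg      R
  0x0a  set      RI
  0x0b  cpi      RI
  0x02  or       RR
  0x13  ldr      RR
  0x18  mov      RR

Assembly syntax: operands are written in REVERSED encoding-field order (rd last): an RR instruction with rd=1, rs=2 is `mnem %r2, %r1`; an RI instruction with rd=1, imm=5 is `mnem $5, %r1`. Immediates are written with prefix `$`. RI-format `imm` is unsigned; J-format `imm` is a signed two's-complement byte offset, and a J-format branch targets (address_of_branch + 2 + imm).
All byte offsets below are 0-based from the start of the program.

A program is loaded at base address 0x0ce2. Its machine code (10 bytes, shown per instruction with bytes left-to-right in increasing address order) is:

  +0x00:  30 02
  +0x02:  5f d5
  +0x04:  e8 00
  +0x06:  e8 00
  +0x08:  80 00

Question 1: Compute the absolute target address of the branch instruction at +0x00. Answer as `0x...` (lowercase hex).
off 0x00: read 30 02 as big → 0x3002
  opcode bits[15:11]=0x6: jmp/J
  imm@[10:0]=0x2 ⇒ $2
  target = base 0x0ce2 + off 0x00 + 2 + imm 2 = 0x0ce6

0x0ce6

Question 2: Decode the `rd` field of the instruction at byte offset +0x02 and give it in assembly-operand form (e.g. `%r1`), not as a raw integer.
off 0x02: read 5f d5 as big → 0x5fd5
  op=0x5fd5>>11=0xb ⇒ cpi (RI)
  [10:9] rd=3 = %r3
  [8:0] imm=469 = $469

%r3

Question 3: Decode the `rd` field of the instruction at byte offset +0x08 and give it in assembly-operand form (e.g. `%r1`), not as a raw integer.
%r0

off 0x08: read 80 00 as big → 0x8000
  op=0x8000>>11=0x10 ⇒ inv (R)
  [10:9] rd=0 = %r0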